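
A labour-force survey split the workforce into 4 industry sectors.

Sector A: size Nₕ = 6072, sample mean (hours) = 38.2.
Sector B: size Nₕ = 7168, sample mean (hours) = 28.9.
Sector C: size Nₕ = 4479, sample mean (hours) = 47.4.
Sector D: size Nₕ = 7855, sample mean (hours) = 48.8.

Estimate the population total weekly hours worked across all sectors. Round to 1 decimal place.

1034734.2

A: 6072·38.2 = 231950.4
B: 7168·28.9 = 207155.2
C: 4479·47.4 = 212304.6
D: 7855·48.8 = 383324
τ̂ = Σ Nₕx̄ₕ = 1034734.2.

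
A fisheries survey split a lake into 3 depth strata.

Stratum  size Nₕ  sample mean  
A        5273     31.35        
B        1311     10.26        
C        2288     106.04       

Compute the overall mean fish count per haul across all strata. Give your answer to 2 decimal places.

N = 5273 + 1311 + 2288 = 8872.
Overall mean = Σ (Nₕ/N)·x̄ₕ — weight by population share, not a simple average.
Σ Nₕx̄ₕ = 5273·31.35 + 1311·10.26 + 2288·106.04 = 165308.55 + 13450.86 + 242619.52 = 421378.93.
Divide by N: 421378.93 / 8872 = 47.4954... → 47.50.

47.50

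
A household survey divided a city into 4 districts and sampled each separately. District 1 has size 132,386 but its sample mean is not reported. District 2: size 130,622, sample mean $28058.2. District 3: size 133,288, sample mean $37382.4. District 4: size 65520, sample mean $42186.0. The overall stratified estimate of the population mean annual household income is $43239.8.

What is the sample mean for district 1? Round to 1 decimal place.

64638.0

N = 132386 + 130622 + 133288 + 65520 = 461816.
Overall total = μ·N = 43239.8·461816 = 19968831476.8.
Subtract the known strata: 130622·28058.2 + 133288·37382.4 + 65520·42186.0 = 11411670251.6.
Remaining total for district 1: 19968831476.8 − 11411670251.6 = 8557161225.2.
Divide by its size: 8557161225.2 / 132386 = 64637.962... → 64638.0.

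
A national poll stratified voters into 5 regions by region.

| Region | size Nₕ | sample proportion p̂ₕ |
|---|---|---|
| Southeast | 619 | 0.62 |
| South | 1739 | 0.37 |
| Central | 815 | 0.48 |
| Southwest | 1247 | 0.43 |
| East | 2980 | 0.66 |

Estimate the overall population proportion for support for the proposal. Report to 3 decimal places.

N = 619 + 1739 + 815 + 1247 + 2980 = 7400.
Overall proportion = Σ (Nₕ/N)·p̂ₕ.
Σ Nₕp̂ₕ = 383.78 + 643.43 + 391.2 + 536.21 + 1966.8 = 3921.42.
3921.42 / 7400 = 0.52992... → 0.530.

0.530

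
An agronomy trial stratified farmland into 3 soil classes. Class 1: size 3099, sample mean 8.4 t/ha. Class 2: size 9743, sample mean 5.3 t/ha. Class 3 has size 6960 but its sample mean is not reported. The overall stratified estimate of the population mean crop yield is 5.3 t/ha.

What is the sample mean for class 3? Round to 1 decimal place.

3.9

Σ Nₕx̄ₕ = N·μ, so 6960·x̄_3 = 19802·5.3 − (3099·8.4 + 9743·5.3).
= 104950.6 − 77669.5 = 27281.1.
x̄_3 = 27281.1 / 6960 = 3.920... → 3.9.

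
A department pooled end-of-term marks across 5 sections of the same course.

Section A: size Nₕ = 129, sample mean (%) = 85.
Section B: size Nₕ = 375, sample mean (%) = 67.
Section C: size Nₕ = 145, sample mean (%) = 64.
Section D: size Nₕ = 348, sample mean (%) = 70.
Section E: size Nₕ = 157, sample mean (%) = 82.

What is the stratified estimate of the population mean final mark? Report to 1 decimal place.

x̄_st = (Σ Nₕx̄ₕ) / (Σ Nₕ) = (129·85 + 375·67 + 145·64 + 348·70 + 157·82) / 1154
= 82604 / 1154 = 71.581... → 71.6.

71.6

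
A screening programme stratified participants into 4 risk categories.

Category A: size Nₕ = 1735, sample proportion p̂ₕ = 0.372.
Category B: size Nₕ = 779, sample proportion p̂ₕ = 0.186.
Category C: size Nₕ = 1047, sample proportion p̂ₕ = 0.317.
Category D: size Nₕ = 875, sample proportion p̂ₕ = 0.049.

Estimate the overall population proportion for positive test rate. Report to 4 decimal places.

N = 1735 + 779 + 1047 + 875 = 4436.
Overall proportion = Σ (Nₕ/N)·p̂ₕ.
Σ Nₕp̂ₕ = 645.42 + 144.894 + 331.899 + 42.875 = 1165.088.
1165.088 / 4436 = 0.262644... → 0.2626.

0.2626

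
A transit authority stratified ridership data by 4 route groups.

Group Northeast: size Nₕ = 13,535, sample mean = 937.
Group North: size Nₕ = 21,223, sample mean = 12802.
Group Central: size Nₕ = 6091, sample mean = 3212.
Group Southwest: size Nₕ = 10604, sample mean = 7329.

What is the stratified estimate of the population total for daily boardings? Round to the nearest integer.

381660149

Population total = Σ Nₕ·x̄ₕ (each stratum's size times its mean).
13535·937 + 21223·12802 + 6091·3212 + 10604·7329 = 12682295 + 271696846 + 19564292 + 77716716 = 381660149.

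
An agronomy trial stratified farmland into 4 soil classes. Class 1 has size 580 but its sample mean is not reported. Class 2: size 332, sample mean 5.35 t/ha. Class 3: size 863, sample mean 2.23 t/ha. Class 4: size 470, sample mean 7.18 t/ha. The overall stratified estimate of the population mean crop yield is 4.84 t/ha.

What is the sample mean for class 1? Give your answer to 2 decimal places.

N = 580 + 332 + 863 + 470 = 2245.
Overall total = μ·N = 4.84·2245 = 10865.8.
Subtract the known strata: 332·5.35 + 863·2.23 + 470·7.18 = 7075.29.
Remaining total for class 1: 10865.8 − 7075.29 = 3790.51.
Divide by its size: 3790.51 / 580 = 6.5354... → 6.54.

6.54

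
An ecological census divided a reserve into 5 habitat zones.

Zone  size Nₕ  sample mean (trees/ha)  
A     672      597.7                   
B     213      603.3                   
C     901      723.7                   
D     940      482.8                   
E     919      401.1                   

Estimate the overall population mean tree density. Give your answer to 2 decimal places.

N = 3645; weights Wₕ = Nₕ/N = (0.1844, 0.0584, 0.2472, 0.2579, 0.2521).
x̄_st = Σ Wₕ·x̄ₕ = 0.1844·597.7 + 0.0584·603.3 + 0.2472·723.7 + 0.2579·482.8 + 0.2521·401.1 ≈ 549.9736...
→ 549.97.

549.97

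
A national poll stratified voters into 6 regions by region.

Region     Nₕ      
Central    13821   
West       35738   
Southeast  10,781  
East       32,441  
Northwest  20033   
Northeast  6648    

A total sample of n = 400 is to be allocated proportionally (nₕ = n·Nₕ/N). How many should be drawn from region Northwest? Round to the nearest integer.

67

Share of region Northwest = 20033/119462 = 0.16769.
Allocate 400 × 0.16769 = 67.077... → 67.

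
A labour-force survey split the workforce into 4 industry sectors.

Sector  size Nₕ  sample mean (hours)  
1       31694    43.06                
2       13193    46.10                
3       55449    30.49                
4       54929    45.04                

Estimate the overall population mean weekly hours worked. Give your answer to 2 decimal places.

N = 155265; weights Wₕ = Nₕ/N = (0.2041, 0.0850, 0.3571, 0.3538).
x̄_st = Σ Wₕ·x̄ₕ = 0.2041·43.06 + 0.0850·46.10 + 0.3571·30.49 + 0.3538·45.04 ≈ 39.5297...
→ 39.53.

39.53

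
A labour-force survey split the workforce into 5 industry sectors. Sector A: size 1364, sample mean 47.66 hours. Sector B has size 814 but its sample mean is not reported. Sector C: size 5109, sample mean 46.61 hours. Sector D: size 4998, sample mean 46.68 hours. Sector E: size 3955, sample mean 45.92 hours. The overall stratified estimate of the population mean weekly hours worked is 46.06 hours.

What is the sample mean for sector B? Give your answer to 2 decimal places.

Σ Nₕx̄ₕ = N·μ, so 814·x̄_B = 16240·46.06 − (1364·47.66 + 5109·46.61 + 4998·46.68 + 3955·45.92).
= 748014.4 − 718058.97 = 29955.43.
x̄_B = 29955.43 / 814 = 36.8003... → 36.80.

36.80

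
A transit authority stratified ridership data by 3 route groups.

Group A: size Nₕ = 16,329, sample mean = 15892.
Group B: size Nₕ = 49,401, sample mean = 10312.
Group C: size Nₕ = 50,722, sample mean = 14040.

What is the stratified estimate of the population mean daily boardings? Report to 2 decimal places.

N = 16329 + 49401 + 50722 = 116452.
Overall mean = Σ (Nₕ/N)·x̄ₕ — weight by population share, not a simple average.
Σ Nₕx̄ₕ = 16329·15892 + 49401·10312 + 50722·14040 = 259500468 + 509423112 + 712136880 = 1481060460.
Divide by N: 1481060460 / 116452 = 12718.2054... → 12718.21.

12718.21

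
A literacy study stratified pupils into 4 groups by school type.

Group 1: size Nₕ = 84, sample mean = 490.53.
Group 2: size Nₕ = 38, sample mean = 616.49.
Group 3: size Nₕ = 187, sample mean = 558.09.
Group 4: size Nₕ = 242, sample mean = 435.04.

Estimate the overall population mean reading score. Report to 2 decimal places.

x̄_st = (Σ Nₕx̄ₕ) / (Σ Nₕ) = (84·490.53 + 38·616.49 + 187·558.09 + 242·435.04) / 551
= 274273.65 / 551 = 497.7743... → 497.77.

497.77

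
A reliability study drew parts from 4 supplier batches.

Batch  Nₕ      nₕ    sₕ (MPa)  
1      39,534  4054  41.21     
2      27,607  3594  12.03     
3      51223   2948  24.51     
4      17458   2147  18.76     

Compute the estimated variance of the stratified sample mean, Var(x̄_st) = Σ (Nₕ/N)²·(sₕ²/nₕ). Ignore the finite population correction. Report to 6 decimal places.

N = 135822. Term for each stratum: Wₕ²sₕ²/nₕ.
Var(x̄_st) = 0.035491370 + 0.001663609 + 0.028983373 + 0.002708210 = 0.068846562 → 0.068847.

0.068847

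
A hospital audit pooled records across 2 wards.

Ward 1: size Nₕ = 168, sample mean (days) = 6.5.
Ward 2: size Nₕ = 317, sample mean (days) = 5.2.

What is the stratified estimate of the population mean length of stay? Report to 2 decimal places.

x̄_st = (Σ Nₕx̄ₕ) / (Σ Nₕ) = (168·6.5 + 317·5.2) / 485
= 2740.4 / 485 = 5.6503... → 5.65.

5.65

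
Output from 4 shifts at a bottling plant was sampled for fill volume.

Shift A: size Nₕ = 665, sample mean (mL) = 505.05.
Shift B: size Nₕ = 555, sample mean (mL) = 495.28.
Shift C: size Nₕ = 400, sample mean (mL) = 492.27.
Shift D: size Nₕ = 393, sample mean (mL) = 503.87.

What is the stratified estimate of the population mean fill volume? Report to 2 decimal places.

N = 665 + 555 + 400 + 393 = 2013.
Overall mean = Σ (Nₕ/N)·x̄ₕ — weight by population share, not a simple average.
Σ Nₕx̄ₕ = 665·505.05 + 555·495.28 + 400·492.27 + 393·503.87 = 335858.25 + 274880.4 + 196908 + 198020.91 = 1005667.56.
Divide by N: 1005667.56 / 2013 = 499.5865... → 499.59.

499.59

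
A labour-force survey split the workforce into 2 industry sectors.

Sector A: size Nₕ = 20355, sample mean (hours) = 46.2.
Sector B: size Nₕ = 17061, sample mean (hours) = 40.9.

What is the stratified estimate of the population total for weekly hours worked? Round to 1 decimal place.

1638195.9

A: 20355·46.2 = 940401
B: 17061·40.9 = 697794.9
τ̂ = Σ Nₕx̄ₕ = 1638195.9.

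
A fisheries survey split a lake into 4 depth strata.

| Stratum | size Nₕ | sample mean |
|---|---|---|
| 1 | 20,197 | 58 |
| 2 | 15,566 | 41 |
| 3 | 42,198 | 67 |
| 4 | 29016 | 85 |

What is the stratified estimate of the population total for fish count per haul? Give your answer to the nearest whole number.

7103258

1: 20197·58 = 1171426
2: 15566·41 = 638206
3: 42198·67 = 2827266
4: 29016·85 = 2466360
τ̂ = Σ Nₕx̄ₕ = 7103258.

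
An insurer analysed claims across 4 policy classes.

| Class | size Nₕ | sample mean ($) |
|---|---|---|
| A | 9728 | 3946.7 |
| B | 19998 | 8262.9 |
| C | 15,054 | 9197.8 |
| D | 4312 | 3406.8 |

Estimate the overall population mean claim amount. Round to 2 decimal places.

N = 49092; weights Wₕ = Nₕ/N = (0.1982, 0.4074, 0.3066, 0.0878).
x̄_st = Σ Wₕ·x̄ₕ = 0.1982·3946.7 + 0.4074·8262.9 + 0.3066·9197.8 + 0.0878·3406.8 ≈ 7267.7580...
→ 7267.76.

7267.76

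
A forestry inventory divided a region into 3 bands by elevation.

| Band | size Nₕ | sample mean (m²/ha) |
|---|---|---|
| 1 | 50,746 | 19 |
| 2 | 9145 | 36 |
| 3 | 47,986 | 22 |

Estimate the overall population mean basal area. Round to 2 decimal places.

21.78

N = 50746 + 9145 + 47986 = 107877.
Weight each subgroup mean by Nₕ/N and sum.
Σ Nₕx̄ₕ = 50746·19 + 9145·36 + 47986·22 = 964174 + 329220 + 1055692 = 2349086.
Divide by N: 2349086 / 107877 = 21.7756... → 21.78.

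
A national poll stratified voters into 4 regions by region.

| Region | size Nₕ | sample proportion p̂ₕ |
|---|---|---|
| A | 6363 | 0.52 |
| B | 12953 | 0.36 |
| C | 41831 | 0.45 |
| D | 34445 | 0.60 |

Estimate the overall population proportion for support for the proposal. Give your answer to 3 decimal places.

0.497

Wₕ = Nₕ/N with N = 95592: 0.0666, 0.1355, 0.4376, 0.3603.
p̂_st = 0.0666·0.52 + 0.1355·0.36 + 0.4376·0.45 + 0.3603·0.60 ≈ 0.49651... → 0.497.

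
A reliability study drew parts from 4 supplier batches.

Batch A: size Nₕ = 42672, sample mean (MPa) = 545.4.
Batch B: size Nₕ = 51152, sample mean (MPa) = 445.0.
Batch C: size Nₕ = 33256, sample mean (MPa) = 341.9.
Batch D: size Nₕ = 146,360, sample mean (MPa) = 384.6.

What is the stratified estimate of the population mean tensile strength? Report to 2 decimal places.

415.80

x̄_st = (Σ Nₕx̄ₕ) / (Σ Nₕ) = (42672·545.4 + 51152·445.0 + 33256·341.9 + 146360·384.6) / 273440
= 113696231.2 / 273440 = 415.7996... → 415.80.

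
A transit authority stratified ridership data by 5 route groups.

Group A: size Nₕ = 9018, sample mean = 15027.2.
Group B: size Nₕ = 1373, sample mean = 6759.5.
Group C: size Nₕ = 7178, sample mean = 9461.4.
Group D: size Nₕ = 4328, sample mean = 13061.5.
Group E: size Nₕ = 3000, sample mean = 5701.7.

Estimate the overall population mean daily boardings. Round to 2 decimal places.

11501.20

x̄_st = (Σ Nₕx̄ₕ) / (Σ Nₕ) = (9018·15027.2 + 1373·6759.5 + 7178·9461.4 + 4328·13061.5 + 3000·5701.7) / 24897
= 286345284.3 / 24897 = 11501.1963... → 11501.20.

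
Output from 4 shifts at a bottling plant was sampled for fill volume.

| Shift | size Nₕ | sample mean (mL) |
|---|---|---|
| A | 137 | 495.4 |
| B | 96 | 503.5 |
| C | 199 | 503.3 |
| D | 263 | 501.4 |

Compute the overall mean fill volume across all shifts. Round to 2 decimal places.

N = 137 + 96 + 199 + 263 = 695.
Overall mean = Σ (Nₕ/N)·x̄ₕ — weight by population share, not a simple average.
Σ Nₕx̄ₕ = 137·495.4 + 96·503.5 + 199·503.3 + 263·501.4 = 67869.8 + 48336 + 100156.7 + 131868.2 = 348230.7.
Divide by N: 348230.7 / 695 = 501.0514... → 501.05.

501.05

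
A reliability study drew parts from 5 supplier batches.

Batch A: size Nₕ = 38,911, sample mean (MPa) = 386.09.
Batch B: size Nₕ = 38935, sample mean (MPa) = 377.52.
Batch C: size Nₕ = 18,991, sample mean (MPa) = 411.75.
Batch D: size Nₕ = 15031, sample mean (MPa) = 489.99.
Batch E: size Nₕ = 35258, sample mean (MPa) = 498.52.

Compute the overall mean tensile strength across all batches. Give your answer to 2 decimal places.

424.69

x̄_st = (Σ Nₕx̄ₕ) / (Σ Nₕ) = (38911·386.09 + 38935·377.52 + 18991·411.75 + 15031·489.99 + 35258·498.52) / 147126
= 62483291.29 / 147126 = 424.6924... → 424.69.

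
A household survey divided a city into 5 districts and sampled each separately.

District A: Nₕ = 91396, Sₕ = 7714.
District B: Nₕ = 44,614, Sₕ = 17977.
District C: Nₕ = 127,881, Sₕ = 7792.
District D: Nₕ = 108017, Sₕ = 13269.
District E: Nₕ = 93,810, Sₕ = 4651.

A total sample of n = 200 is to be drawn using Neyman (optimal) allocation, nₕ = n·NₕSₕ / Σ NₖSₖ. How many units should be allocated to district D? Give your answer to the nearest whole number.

66

Σ NₕSₕ = 91396·7714 + 44614·17977 + 127881·7792 + 108017·13269 + 93810·4651 = 4373091257.
Share for D: 1433277573/4373091257 = 0.32775.
n_D = 200 × 0.32775 = 65.550... → 66.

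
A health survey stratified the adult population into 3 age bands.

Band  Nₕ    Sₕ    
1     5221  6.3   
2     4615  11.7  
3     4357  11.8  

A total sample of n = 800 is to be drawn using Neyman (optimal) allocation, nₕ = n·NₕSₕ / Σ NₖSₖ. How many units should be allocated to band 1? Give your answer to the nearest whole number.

Σ NₕSₕ = 5221·6.3 + 4615·11.7 + 4357·11.8 = 138300.4.
Share for 1: 32892.3/138300.4 = 0.23783.
n_1 = 800 × 0.23783 = 190.266... → 190.

190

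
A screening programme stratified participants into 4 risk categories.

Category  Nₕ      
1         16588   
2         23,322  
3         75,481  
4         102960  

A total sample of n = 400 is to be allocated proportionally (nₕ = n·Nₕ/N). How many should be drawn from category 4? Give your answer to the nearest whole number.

189

N = 16588 + 23322 + 75481 + 102960 = 218351.
n_4 = 400·102960/218351 = 188.614... → 189.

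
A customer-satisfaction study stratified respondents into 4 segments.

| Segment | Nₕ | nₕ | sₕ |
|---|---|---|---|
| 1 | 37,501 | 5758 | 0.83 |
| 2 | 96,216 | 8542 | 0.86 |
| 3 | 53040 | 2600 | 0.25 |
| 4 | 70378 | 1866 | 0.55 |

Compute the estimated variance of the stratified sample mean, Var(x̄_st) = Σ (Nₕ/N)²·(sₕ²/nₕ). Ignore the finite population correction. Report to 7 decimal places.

0.0000278

N = 257135. Term for each stratum: Wₕ²sₕ²/nₕ.
Var(x̄_st) = 0.0000025448 + 0.0000121230 + 0.0000010228 + 0.0000121441 = 0.0000278346 → 0.0000278.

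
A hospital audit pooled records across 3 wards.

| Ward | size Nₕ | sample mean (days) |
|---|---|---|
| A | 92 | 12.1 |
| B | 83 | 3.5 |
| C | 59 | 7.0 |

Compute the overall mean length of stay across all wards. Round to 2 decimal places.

7.76

N = 234; weights Wₕ = Nₕ/N = (0.3932, 0.3547, 0.2521).
x̄_st = Σ Wₕ·x̄ₕ = 0.3932·12.1 + 0.3547·3.5 + 0.2521·7.0 ≈ 7.7637...
→ 7.76.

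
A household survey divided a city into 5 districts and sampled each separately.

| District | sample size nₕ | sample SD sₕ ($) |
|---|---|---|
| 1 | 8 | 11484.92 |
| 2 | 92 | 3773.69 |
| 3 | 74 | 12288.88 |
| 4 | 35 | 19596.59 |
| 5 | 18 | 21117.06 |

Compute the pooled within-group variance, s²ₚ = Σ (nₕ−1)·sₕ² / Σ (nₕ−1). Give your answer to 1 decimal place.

152617791.8

1: (8−1)·11484.92² = 7·131903387.4064 = 923323711.8448
2: (92−1)·3773.69² = 91·14240736.2161 = 1295906995.6651
3: (74−1)·12288.88² = 73·151016571.6544 = 11024209730.7712
4: (35−1)·19596.59² = 34·384026339.6281 = 13056895547.3554
5: (18−1)·21117.06² = 17·445930223.0436 = 7580813791.7412
Numerator = 33881149777.3777; denominator = Σ(nₕ−1) = 222.
s²ₚ = 33881149777.3777/222 = 152617791.790... → 152617791.8.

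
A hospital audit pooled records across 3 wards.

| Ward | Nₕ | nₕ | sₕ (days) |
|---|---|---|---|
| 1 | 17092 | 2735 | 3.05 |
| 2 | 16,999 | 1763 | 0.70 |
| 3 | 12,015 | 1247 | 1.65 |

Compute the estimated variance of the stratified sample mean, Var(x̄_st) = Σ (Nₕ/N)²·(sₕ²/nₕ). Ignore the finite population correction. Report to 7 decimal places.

N = 46106. Term for each stratum: Wₕ²sₕ²/nₕ.
Var(x̄_st) = 0.0004674264 + 0.0000377812 + 0.0001482634 = 0.0006534710 → 0.0006535.

0.0006535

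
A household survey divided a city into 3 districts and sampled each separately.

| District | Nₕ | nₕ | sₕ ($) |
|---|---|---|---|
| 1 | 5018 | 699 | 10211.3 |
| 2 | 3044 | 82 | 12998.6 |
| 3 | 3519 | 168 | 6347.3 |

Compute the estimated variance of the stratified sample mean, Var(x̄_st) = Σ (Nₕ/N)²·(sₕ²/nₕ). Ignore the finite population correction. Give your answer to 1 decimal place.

192504.3

N = 11581. Term for each stratum: Wₕ²sₕ²/nₕ.
Var(x̄_st) = 28006.1936 + 142356.2306 + 22141.9150 = 192504.3391 → 192504.3.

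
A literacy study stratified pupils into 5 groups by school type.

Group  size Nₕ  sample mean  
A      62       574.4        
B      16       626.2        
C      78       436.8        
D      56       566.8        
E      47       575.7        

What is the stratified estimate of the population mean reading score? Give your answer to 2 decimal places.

534.75

x̄_st = (Σ Nₕx̄ₕ) / (Σ Nₕ) = (62·574.4 + 16·626.2 + 78·436.8 + 56·566.8 + 47·575.7) / 259
= 138501.1 / 259 = 534.7533... → 534.75.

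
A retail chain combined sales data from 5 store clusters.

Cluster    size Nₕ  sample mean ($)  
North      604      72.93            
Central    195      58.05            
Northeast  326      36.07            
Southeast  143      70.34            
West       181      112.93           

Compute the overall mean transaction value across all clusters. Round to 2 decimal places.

67.38

N = 604 + 195 + 326 + 143 + 181 = 1449.
Weight each subgroup mean by Nₕ/N and sum.
Σ Nₕx̄ₕ = 604·72.93 + 195·58.05 + 326·36.07 + 143·70.34 + 181·112.93 = 44049.72 + 11319.75 + 11758.82 + 10058.62 + 20440.33 = 97627.24.
Divide by N: 97627.24 / 1449 = 67.3756... → 67.38.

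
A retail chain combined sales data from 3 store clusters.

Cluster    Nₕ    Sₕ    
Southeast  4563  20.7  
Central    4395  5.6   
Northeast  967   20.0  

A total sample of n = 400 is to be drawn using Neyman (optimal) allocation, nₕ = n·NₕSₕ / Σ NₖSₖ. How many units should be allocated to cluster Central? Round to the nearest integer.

71

Southeast: NₕSₕ = 4563·20.7 = 94454.1
Central: NₕSₕ = 4395·5.6 = 24612
Northeast: NₕSₕ = 967·20.0 = 19340
Σ NₕSₕ = 138406.1.
n_Central = 400·24612/138406.1 = 71.130... → 71.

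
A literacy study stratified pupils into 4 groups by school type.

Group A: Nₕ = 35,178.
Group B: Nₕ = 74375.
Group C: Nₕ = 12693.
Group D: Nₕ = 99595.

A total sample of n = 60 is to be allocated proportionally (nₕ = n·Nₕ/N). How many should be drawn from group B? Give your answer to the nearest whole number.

N = 35178 + 74375 + 12693 + 99595 = 221841.
n_B = 60·74375/221841 = 20.116... → 20.

20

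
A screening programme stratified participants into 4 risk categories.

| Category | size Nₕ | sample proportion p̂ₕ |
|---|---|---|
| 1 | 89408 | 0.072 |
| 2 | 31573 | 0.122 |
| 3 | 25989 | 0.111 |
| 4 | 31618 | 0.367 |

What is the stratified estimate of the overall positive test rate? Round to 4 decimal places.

0.1387

Wₕ = Nₕ/N with N = 178588: 0.5006, 0.1768, 0.1455, 0.1770.
p̂_st = 0.5006·0.072 + 0.1768·0.122 + 0.1455·0.111 + 0.1770·0.367 ≈ 0.138743... → 0.1387.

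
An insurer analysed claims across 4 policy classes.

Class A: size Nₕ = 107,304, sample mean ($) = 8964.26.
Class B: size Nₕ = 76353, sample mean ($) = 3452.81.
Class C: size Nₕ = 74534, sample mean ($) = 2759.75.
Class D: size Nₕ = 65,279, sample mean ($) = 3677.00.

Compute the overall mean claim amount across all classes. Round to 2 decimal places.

5166.66

N = 107304 + 76353 + 74534 + 65279 = 323470.
Weight each subgroup mean by Nₕ/N and sum.
Σ Nₕx̄ₕ = 107304·8964.26 + 76353·3452.81 + 74534·2759.75 + 65279·3677.00 = 961900955.04 + 263632401.93 + 205695206.5 + 240030883 = 1671259446.47.
Divide by N: 1671259446.47 / 323470 = 5166.6598... → 5166.66.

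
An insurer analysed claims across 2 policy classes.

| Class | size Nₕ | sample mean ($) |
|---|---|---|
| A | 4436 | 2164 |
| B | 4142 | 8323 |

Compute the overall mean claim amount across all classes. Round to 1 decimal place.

5138.0

N = 4436 + 4142 = 8578.
Weight each subgroup mean by Nₕ/N and sum.
Σ Nₕx̄ₕ = 4436·2164 + 4142·8323 = 9599504 + 34473866 = 44073370.
Divide by N: 44073370 / 8578 = 5137.954... → 5138.0.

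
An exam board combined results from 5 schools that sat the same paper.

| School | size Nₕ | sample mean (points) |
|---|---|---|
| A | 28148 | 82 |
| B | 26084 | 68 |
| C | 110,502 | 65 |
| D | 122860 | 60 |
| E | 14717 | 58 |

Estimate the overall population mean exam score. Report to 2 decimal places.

64.47

N = 28148 + 26084 + 110502 + 122860 + 14717 = 302311.
Weight each subgroup mean by Nₕ/N and sum.
Σ Nₕx̄ₕ = 28148·82 + 26084·68 + 110502·65 + 122860·60 + 14717·58 = 2308136 + 1773712 + 7182630 + 7371600 + 853586 = 19489664.
Divide by N: 19489664 / 302311 = 64.4689... → 64.47.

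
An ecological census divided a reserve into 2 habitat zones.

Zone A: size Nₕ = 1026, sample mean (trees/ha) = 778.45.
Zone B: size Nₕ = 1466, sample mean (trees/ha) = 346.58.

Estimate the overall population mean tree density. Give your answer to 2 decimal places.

524.39

N = 2492; weights Wₕ = Nₕ/N = (0.4117, 0.5883).
x̄_st = Σ Wₕ·x̄ₕ = 0.4117·778.45 + 0.5883·346.58 ≈ 524.3884...
→ 524.39.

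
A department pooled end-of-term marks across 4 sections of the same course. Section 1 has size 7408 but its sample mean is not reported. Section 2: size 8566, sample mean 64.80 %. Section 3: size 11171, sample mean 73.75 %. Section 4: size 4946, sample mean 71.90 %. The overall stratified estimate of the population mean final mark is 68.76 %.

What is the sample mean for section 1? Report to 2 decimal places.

N = 7408 + 8566 + 11171 + 4946 = 32091.
Overall total = μ·N = 68.76·32091 = 2206577.16.
Subtract the known strata: 8566·64.80 + 11171·73.75 + 4946·71.90 = 1734555.45.
Remaining total for section 1: 2206577.16 − 1734555.45 = 472021.71.
Divide by its size: 472021.71 / 7408 = 63.7178... → 63.72.

63.72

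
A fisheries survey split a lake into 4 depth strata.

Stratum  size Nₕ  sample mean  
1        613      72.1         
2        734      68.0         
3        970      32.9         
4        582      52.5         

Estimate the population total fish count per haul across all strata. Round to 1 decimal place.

156577.3

Estimate total by summing Nₕ·x̄ₕ over strata.
613·72.1 + 734·68.0 + 970·32.9 + 582·52.5 = 44197.3 + 49912 + 31913 + 30555 = 156577.3.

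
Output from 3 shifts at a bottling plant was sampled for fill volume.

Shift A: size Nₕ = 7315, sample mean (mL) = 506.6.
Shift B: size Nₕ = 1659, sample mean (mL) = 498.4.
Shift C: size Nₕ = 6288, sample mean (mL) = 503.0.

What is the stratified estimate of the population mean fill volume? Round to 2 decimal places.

N = 15262; weights Wₕ = Nₕ/N = (0.4793, 0.1087, 0.4120).
x̄_st = Σ Wₕ·x̄ₕ = 0.4793·506.6 + 0.1087·498.4 + 0.4120·503.0 ≈ 504.2254...
→ 504.23.

504.23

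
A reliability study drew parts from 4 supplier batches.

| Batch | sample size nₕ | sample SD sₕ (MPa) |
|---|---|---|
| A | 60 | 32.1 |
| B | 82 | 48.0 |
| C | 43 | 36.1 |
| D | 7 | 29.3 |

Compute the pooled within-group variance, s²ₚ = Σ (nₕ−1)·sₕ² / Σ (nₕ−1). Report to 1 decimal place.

Degrees of freedom: 59 + 81 + 42 + 6 = 188.
Σ(nₕ−1)sₕ² = 59·1030.41 + 81·2304 + 42·1303.21 + 6·858.49 = 307303.95.
s²ₚ = 307303.95 / 188 = 1634.595... → 1634.6.

1634.6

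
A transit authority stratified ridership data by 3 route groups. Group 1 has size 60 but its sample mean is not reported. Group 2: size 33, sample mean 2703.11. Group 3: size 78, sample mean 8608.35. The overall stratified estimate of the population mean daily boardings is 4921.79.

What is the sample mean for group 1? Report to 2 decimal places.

1349.54

N = 60 + 33 + 78 = 171.
Overall total = μ·N = 4921.79·171 = 841626.09.
Subtract the known strata: 33·2703.11 + 78·8608.35 = 760653.93.
Remaining total for group 1: 841626.09 − 760653.93 = 80972.16.
Divide by its size: 80972.16 / 60 = 1349.536 → 1349.54.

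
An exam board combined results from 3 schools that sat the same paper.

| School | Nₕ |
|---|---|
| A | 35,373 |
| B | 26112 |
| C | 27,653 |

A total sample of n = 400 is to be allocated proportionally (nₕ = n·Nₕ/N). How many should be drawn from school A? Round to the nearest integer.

Share of school A = 35373/89138 = 0.39683.
Allocate 400 × 0.39683 = 158.734... → 159.

159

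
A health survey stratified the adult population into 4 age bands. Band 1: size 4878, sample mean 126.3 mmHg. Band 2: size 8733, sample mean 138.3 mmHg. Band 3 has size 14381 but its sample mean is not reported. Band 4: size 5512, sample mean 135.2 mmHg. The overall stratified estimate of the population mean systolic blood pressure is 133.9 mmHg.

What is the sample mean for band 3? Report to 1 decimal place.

133.3

N = 4878 + 8733 + 14381 + 5512 = 33504.
Overall total = μ·N = 133.9·33504 = 4486185.6.
Subtract the known strata: 4878·126.3 + 8733·138.3 + 5512·135.2 = 2569087.7.
Remaining total for band 3: 4486185.6 − 2569087.7 = 1917097.9.
Divide by its size: 1917097.9 / 14381 = 133.308... → 133.3.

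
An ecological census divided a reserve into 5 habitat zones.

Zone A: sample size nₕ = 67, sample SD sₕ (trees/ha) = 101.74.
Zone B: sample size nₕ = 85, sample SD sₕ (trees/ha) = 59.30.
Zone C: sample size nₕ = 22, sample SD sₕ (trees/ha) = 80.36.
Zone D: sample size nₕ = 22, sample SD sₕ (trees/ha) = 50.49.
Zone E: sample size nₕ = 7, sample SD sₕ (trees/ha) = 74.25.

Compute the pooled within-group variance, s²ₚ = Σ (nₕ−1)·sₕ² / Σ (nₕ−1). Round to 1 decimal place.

6064.5

Degrees of freedom: 66 + 84 + 21 + 21 + 6 = 198.
Σ(nₕ−1)sₕ² = 66·10351.0276 + 84·3516.49 + 21·6457.7296 + 21·2549.2401 + 6·5513.0625 = 1200777.7203.
s²ₚ = 1200777.7203 / 198 = 6064.534... → 6064.5.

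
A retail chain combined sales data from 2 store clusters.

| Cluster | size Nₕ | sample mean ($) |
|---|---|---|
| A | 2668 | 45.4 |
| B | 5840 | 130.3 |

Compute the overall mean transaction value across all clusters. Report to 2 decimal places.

N = 8508; weights Wₕ = Nₕ/N = (0.3136, 0.6864).
x̄_st = Σ Wₕ·x̄ₕ = 0.3136·45.4 + 0.6864·130.3 ≈ 103.6764...
→ 103.68.

103.68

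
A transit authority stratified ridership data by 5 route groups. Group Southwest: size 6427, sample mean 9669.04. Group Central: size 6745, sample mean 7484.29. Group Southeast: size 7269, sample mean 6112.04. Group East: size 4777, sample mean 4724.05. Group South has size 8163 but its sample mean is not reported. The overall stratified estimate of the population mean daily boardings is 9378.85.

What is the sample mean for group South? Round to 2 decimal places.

Σ Nₕx̄ₕ = N·μ, so 8163·x̄_South = 33381·9378.85 − (6427·9669.04 + 6745·7484.29 + 7269·6112.04 + 4777·4724.05).
= 313075391.85 − 179619661.74 = 133455730.11.
x̄_South = 133455730.11 / 8163 = 16348.8583... → 16348.86.

16348.86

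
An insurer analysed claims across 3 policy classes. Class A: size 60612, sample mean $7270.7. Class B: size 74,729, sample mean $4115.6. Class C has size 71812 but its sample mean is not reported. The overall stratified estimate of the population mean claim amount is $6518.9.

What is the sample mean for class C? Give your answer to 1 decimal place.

8385.3

N = 60612 + 74729 + 71812 = 207153.
Overall total = μ·N = 6518.9·207153 = 1350409691.7.
Subtract the known strata: 60612·7270.7 + 74729·4115.6 = 748246340.8.
Remaining total for class C: 1350409691.7 − 748246340.8 = 602163350.9.
Divide by its size: 602163350.9 / 71812 = 8385.275... → 8385.3.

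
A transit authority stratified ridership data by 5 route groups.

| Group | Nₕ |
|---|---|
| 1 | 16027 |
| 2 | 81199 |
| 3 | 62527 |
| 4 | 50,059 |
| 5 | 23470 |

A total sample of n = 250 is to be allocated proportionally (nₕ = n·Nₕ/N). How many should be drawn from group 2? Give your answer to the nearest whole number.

Share of group 2 = 81199/233282 = 0.34807.
Allocate 250 × 0.34807 = 87.018... → 87.

87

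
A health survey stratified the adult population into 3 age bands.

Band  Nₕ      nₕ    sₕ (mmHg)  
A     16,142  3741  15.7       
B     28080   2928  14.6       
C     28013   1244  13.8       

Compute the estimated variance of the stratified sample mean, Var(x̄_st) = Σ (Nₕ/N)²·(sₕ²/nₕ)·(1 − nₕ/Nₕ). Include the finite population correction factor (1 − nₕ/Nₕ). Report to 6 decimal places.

N = 72235; Wₕ = Nₕ/N.
band A: (16142/72235)²·15.7²/3741·(1 − 3741/16142) = 0.002527728
band B: (28080/72235)²·14.6²/2928·(1 − 2928/28080) = 0.009853917
band C: (28013/72235)²·13.8²/1244·(1 − 1244/28013) = 0.022000584
Sum = 0.034382229 → 0.034382.

0.034382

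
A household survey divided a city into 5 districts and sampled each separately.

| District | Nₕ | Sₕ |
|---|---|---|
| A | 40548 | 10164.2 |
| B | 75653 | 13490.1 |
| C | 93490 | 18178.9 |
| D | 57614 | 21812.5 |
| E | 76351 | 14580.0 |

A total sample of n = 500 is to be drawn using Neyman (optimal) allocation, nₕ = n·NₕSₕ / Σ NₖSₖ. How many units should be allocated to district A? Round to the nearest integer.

37

Σ NₕSₕ = 40548·10164.2 + 75653·13490.1 + 93490·18178.9 + 57614·21812.5 + 76351·14580.0 = 5502152832.9.
Share for A: 412137981.6/5502152832.9 = 0.07490.
n_A = 500 × 0.07490 = 37.452... → 37.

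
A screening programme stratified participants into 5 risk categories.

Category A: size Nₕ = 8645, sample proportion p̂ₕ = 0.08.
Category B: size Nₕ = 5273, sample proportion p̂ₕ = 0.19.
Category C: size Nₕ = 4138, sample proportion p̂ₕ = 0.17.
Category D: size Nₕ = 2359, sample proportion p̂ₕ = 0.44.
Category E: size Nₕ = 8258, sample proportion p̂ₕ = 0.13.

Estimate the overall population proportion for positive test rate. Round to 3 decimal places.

0.157

Wₕ = Nₕ/N with N = 28673: 0.3015, 0.1839, 0.1443, 0.0823, 0.2880.
p̂_st = 0.3015·0.08 + 0.1839·0.19 + 0.1443·0.17 + 0.0823·0.44 + 0.2880·0.13 ≈ 0.15724... → 0.157.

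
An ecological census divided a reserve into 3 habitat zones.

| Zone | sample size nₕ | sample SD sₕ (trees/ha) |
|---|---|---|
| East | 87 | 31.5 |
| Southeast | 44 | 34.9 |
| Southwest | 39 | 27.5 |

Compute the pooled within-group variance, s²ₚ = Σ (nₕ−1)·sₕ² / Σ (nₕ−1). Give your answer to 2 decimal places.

996.68

East: (87−1)·31.5² = 86·992.25 = 85333.5
Southeast: (44−1)·34.9² = 43·1218.01 = 52374.43
Southwest: (39−1)·27.5² = 38·756.25 = 28737.5
Numerator = 166445.43; denominator = Σ(nₕ−1) = 167.
s²ₚ = 166445.43/167 = 996.6792... → 996.68.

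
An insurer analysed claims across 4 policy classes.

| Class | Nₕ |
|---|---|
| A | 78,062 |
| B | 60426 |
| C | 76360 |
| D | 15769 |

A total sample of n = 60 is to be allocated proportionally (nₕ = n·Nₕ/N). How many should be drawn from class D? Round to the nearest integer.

N = 78062 + 60426 + 76360 + 15769 = 230617.
n_D = 60·15769/230617 = 4.103... → 4.

4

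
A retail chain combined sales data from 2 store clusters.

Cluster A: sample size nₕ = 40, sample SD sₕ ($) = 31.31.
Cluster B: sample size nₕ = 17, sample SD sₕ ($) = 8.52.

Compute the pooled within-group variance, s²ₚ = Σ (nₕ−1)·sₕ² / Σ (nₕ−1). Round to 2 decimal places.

Degrees of freedom: 39 + 16 = 55.
Σ(nₕ−1)sₕ² = 39·980.3161 + 16·72.5904 = 39393.7743.
s²ₚ = 39393.7743 / 55 = 716.2504... → 716.25.

716.25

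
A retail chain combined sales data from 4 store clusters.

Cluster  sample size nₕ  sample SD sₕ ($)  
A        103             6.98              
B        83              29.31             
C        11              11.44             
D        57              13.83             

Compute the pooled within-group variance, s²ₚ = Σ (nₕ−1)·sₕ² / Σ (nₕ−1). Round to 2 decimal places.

349.73

A: (103−1)·6.98² = 102·48.7204 = 4969.4808
B: (83−1)·29.31² = 82·859.0761 = 70444.2402
C: (11−1)·11.44² = 10·130.8736 = 1308.736
D: (57−1)·13.83² = 56·191.2689 = 10711.0584
Numerator = 87433.5154; denominator = Σ(nₕ−1) = 250.
s²ₚ = 87433.5154/250 = 349.7341... → 349.73.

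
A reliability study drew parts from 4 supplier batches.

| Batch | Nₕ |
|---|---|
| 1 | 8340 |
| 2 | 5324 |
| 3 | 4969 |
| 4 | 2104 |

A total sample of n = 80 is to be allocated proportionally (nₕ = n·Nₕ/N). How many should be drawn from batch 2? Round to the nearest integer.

Share of batch 2 = 5324/20737 = 0.25674.
Allocate 80 × 0.25674 = 20.539... → 21.

21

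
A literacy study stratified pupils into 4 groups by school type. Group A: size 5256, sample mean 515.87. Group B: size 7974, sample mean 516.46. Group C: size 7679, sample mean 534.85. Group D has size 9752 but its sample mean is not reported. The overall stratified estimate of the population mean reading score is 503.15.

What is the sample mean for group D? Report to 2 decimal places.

460.45

N = 5256 + 7974 + 7679 + 9752 = 30661.
Overall total = μ·N = 503.15·30661 = 15427082.15.
Subtract the known strata: 5256·515.87 + 7974·516.46 + 7679·534.85 = 10936777.91.
Remaining total for group D: 15427082.15 − 10936777.91 = 4490304.24.
Divide by its size: 4490304.24 / 9752 = 460.4496... → 460.45.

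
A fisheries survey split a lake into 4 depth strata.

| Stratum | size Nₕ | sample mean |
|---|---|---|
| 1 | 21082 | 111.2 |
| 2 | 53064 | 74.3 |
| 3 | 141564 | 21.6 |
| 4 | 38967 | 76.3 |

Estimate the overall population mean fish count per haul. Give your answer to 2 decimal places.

48.37

x̄_st = (Σ Nₕx̄ₕ) / (Σ Nₕ) = (21082·111.2 + 53064·74.3 + 141564·21.6 + 38967·76.3) / 254677
= 12317938.1 / 254677 = 48.3669... → 48.37.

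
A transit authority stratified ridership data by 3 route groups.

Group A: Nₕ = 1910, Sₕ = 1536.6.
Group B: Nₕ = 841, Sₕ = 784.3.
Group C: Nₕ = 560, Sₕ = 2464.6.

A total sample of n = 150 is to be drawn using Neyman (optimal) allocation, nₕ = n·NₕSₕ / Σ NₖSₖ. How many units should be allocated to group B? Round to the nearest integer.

A: NₕSₕ = 1910·1536.6 = 2934906
B: NₕSₕ = 841·784.3 = 659596.3
C: NₕSₕ = 560·2464.6 = 1380176
Σ NₕSₕ = 4974678.3.
n_B = 150·659596.3/4974678.3 = 19.889... → 20.

20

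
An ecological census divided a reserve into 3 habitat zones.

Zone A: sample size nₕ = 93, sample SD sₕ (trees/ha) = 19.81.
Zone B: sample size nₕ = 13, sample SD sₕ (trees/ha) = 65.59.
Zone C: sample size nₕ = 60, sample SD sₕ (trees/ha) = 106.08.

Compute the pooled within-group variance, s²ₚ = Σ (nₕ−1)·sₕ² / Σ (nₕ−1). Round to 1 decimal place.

Degrees of freedom: 92 + 12 + 59 = 163.
Σ(nₕ−1)sₕ² = 92·392.4361 + 12·4302.0481 + 59·11252.9664 = 751653.716.
s²ₚ = 751653.716 / 163 = 4611.372... → 4611.4.

4611.4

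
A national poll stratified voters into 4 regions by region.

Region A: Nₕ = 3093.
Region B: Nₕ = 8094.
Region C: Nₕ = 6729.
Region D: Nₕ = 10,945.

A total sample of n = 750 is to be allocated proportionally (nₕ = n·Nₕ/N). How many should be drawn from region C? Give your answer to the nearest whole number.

175

N = 3093 + 8094 + 6729 + 10945 = 28861.
n_C = 750·6729/28861 = 174.864... → 175.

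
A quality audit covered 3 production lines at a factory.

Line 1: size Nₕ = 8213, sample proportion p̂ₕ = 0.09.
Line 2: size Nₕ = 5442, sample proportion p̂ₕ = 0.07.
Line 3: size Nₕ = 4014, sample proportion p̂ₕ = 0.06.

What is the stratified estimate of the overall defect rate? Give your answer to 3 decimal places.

0.077

N = 8213 + 5442 + 4014 = 17669.
Overall proportion = Σ (Nₕ/N)·p̂ₕ.
Σ Nₕp̂ₕ = 739.17 + 380.94 + 240.84 = 1360.95.
1360.95 / 17669 = 0.07702... → 0.077.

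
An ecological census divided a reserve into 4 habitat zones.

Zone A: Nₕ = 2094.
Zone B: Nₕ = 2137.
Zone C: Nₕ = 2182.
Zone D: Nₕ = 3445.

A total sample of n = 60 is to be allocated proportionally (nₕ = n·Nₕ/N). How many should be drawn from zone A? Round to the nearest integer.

13

N = 2094 + 2137 + 2182 + 3445 = 9858.
n_A = 60·2094/9858 = 12.745... → 13.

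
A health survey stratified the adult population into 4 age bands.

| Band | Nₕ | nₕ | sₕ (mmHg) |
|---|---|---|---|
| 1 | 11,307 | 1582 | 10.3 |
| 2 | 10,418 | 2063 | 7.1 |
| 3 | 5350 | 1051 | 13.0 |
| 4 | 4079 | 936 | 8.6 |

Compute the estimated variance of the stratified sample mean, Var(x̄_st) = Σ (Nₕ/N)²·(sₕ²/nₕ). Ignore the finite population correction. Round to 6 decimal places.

N = 31154. Term for each stratum: Wₕ²sₕ²/nₕ.
Var(x̄_st) = 0.008833547 + 0.002732490 + 0.004742026 + 0.001354568 = 0.017662631 → 0.017663.

0.017663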